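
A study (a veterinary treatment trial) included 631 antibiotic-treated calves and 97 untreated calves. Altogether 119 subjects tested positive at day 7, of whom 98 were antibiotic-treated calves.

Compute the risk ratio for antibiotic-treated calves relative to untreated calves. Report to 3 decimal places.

0.717

antibiotic-treated calves without the outcome: 631 − 98 = 533
untreated calves with the outcome: 119 − 98 = 21
untreated calves without the outcome: 97 − 21 = 76
risk, antibiotic-treated calves = 98/631 = 0.1553
risk, untreated calves = 21/97 = 0.2165
RR = 0.1553 / 0.2165 = 0.717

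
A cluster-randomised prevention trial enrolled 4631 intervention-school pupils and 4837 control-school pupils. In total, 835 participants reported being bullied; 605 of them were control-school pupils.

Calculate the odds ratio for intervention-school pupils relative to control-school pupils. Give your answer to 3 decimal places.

OR: 0.366

intervention-school pupils with the outcome: 835 − 605 = 230
intervention-school pupils without the outcome: 4631 − 230 = 4401
control-school pupils without the outcome: 4837 − 605 = 4232
OR = (230 × 4232) / (4401 × 605) = 973360/2662605 ≈ 0.366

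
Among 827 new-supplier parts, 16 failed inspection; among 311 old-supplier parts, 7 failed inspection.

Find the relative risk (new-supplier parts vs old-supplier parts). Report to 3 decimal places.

risk, new-supplier parts = 16/827 = 0.01935
risk, old-supplier parts = 7/311 = 0.02251
RR = 0.01935 / 0.02251 = 0.860

0.860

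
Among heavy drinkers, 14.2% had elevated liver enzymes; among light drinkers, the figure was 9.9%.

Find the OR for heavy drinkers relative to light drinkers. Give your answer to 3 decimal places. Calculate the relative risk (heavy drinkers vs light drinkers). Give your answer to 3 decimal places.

odds, heavy drinkers = 0.1420/0.8580 = 0.1655
odds, light drinkers = 0.0990/0.9010 = 0.1099
OR = 0.1655 / 0.1099 = 1.506
RR = 0.1420 / 0.0990 = 1.434

OR = 1.506; RR = 1.434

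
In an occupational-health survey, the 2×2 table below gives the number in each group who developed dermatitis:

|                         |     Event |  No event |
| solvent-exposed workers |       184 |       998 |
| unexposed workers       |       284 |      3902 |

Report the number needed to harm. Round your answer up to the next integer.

risk, solvent-exposed workers = 184/1182 = 0.155668
risk, unexposed workers = 284/4186 = 0.067845
absolute risk difference = 0.087823
1 / 0.087823 = 11.387 → round up → 12

NNH: 12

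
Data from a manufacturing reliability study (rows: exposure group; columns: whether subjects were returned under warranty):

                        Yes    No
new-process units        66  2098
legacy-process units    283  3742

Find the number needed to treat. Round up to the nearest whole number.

risk, new-process units = 66/2164 = 0.030499
risk, legacy-process units = 283/4025 = 0.070311
absolute risk difference = 0.039811
1 / 0.039811 = 25.119 → round up → 26

26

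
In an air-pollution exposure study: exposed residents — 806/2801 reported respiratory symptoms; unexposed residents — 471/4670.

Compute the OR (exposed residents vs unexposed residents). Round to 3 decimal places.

OR = (806 × 4199) / (1995 × 471) = 3384394/939645 ≈ 3.602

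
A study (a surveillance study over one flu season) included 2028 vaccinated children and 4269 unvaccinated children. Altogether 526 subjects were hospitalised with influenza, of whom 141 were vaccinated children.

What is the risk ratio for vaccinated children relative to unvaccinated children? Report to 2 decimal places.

0.77

vaccinated children without the outcome: 2028 − 141 = 1887
unvaccinated children with the outcome: 526 − 141 = 385
unvaccinated children without the outcome: 4269 − 385 = 3884
risk, vaccinated children = 141/2028 = 0.0695
risk, unvaccinated children = 385/4269 = 0.0902
RR = 0.0695 / 0.0902 = 0.77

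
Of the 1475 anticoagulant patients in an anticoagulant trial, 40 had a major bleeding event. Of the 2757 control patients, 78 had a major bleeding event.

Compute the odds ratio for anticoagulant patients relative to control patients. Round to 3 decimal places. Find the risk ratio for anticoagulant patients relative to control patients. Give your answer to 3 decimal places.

odds, anticoagulant patients = 40/1435 = 0.02787
odds, control patients = 78/2679 = 0.02912
OR = 0.02787 / 0.02912 = 0.957
risk, anticoagulant patients = 40/1475 = 0.02712
risk, control patients = 78/2757 = 0.02829
RR = 0.02712 / 0.02829 = 0.959

OR = 0.957; RR = 0.959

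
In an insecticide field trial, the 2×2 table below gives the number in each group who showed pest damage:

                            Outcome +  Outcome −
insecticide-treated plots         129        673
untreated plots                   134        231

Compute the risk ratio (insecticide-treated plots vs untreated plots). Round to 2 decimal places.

RR = 0.44

risk, insecticide-treated plots = 129/802 = 0.1608
risk, untreated plots = 134/365 = 0.3671
RR = 0.1608 / 0.3671 = 0.44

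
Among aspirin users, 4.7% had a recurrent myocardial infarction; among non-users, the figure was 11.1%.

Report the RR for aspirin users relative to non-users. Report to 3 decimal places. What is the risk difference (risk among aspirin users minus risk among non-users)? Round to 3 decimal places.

RR = 0.423; RD = -0.064

RR = 0.04700 / 0.11100 = 0.423
risk difference = 0.04700 − 0.11100 = -0.064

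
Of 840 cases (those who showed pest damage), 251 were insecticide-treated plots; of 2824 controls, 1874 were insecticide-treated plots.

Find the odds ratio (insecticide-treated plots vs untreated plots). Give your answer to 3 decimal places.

OR = (251 × 950) / (1874 × 589) = 238450/1103786 ≈ 0.216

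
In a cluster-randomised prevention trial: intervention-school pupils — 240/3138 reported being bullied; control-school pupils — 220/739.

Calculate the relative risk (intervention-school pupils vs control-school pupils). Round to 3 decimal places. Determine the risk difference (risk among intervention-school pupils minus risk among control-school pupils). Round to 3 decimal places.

RR = 0.257; RD = -0.221

risk, intervention-school pupils = 240/3138 = 0.0765
risk, control-school pupils = 220/739 = 0.2977
RR = 0.0765 / 0.2977 = 0.257
risk difference = 0.0765 − 0.2977 = -0.221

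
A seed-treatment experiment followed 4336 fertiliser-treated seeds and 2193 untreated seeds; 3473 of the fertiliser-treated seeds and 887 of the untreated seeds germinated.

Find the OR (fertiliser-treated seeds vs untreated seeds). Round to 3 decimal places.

odds, fertiliser-treated seeds = 3473/863 = 4.0243
odds, untreated seeds = 887/1306 = 0.6792
OR = 4.0243 / 0.6792 = 5.925

5.925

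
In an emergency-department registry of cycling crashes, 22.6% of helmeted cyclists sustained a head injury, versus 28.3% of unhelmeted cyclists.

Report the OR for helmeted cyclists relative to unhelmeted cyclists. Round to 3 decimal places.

odds, helmeted cyclists = 0.2260/0.7740 = 0.2920
odds, unhelmeted cyclists = 0.2830/0.7170 = 0.3947
OR = 0.2920 / 0.3947 = 0.740

OR: 0.740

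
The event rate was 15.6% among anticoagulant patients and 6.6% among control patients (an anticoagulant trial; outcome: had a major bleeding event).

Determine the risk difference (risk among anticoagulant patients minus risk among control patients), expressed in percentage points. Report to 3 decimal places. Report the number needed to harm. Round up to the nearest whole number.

RD = 9.000; NNH = 12

risk difference = 0.1560 − 0.0660 = 0.0900 → 9.000 percentage points
absolute risk difference = 0.090000
1 / 0.090000 = 11.111 → round up → 12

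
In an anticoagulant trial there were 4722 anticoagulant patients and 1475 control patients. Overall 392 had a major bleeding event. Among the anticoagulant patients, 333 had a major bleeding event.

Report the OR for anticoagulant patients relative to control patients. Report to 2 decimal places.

OR = 1.82

anticoagulant patients without the outcome: 4722 − 333 = 4389
control patients with the outcome: 392 − 333 = 59
control patients without the outcome: 1475 − 59 = 1416
odds, anticoagulant patients = 333/4389 = 0.07587
odds, control patients = 59/1416 = 0.04167
OR = 0.07587 / 0.04167 = 1.82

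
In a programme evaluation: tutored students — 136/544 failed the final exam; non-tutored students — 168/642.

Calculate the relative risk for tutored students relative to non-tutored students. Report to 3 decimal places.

risk, tutored students = 136/544 = 0.2500
risk, non-tutored students = 168/642 = 0.2617
RR = 0.2500 / 0.2617 = 0.955

RR = 0.955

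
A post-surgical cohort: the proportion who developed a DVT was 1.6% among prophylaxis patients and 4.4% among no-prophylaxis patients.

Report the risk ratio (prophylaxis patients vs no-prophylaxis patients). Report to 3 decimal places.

RR = 0.01600 / 0.04400 = 0.364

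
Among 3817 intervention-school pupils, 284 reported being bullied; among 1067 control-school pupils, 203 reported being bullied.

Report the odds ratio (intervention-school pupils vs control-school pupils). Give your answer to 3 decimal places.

odds, intervention-school pupils = 284/3533 = 0.0804
odds, control-school pupils = 203/864 = 0.2350
OR = 0.0804 / 0.2350 = 0.342

0.342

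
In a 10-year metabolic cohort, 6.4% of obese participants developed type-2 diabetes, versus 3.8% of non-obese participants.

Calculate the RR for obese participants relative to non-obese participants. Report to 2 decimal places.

RR = 0.06400 / 0.03800 = 1.68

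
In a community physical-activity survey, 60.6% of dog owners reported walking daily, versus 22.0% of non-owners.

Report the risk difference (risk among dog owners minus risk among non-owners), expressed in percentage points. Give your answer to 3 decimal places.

38.600

risk difference = 0.6060 − 0.2200 = 0.3860 → 38.600 percentage points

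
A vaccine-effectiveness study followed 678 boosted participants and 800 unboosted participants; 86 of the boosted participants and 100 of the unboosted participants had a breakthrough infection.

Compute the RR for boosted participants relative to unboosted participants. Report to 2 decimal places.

RR: 1.01

risk, boosted participants = 86/678 = 0.1268
risk, unboosted participants = 100/800 = 0.1250
RR = 0.1268 / 0.1250 = 1.01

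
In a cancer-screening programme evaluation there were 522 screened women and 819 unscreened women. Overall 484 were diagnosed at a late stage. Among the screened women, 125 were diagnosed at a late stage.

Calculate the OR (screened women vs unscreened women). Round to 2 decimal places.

screened women without the outcome: 522 − 125 = 397
unscreened women with the outcome: 484 − 125 = 359
unscreened women without the outcome: 819 − 359 = 460
odds, screened women = 125/397 = 0.3149
odds, unscreened women = 359/460 = 0.7804
OR = 0.3149 / 0.7804 = 0.40

OR ≈ 0.40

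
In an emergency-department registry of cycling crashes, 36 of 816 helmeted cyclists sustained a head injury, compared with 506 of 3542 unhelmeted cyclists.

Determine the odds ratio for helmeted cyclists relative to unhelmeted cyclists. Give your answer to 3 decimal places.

OR = (36 × 3036) / (780 × 506) = 109296/394680 ≈ 0.277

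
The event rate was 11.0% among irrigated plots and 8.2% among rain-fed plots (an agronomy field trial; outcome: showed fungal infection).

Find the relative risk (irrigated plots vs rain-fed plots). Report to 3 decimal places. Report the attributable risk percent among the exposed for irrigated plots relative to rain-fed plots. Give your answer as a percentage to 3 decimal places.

RR = 1.341; AR% = 25.455%

RR = 0.1100 / 0.0820 = 1.341
AR% = (0.1100 − 0.0820) / 0.1100 = 0.2545 → 25.455%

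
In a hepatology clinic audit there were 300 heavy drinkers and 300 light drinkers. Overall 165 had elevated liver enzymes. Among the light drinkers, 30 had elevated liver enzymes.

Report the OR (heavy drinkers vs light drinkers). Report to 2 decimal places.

heavy drinkers with the outcome: 165 − 30 = 135
heavy drinkers without the outcome: 300 − 135 = 165
light drinkers without the outcome: 300 − 30 = 270
OR = (135 × 270) / (165 × 30) = 36450/4950 ≈ 7.36

7.36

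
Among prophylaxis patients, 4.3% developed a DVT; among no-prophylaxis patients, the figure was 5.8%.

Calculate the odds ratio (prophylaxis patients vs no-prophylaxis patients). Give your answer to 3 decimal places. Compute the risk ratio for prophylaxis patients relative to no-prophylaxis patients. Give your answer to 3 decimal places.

OR = 0.730; RR = 0.741

odds, prophylaxis patients = 0.04300/0.95700 = 0.04493
odds, no-prophylaxis patients = 0.05800/0.94200 = 0.06157
OR = 0.04493 / 0.06157 = 0.730
RR = 0.04300 / 0.05800 = 0.741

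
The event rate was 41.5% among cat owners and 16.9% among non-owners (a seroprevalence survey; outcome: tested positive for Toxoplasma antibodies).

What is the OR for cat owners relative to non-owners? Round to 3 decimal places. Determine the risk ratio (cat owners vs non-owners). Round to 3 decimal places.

OR = 3.488; RR = 2.456

odds, cat owners = 0.4150/0.5850 = 0.7094
odds, non-owners = 0.1690/0.8310 = 0.2034
OR = 0.7094 / 0.2034 = 3.488
RR = 0.4150 / 0.1690 = 2.456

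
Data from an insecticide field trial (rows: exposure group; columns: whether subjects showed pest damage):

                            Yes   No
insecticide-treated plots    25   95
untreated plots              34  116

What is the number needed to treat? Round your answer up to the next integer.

risk, insecticide-treated plots = 25/120 = 0.208333
risk, untreated plots = 34/150 = 0.226667
absolute risk difference = 0.018333
1 / 0.018333 = 54.546 → round up → 55

NNT ≈ 55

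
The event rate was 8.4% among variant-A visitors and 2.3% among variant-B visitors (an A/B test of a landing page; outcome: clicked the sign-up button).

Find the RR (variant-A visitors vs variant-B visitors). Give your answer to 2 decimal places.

RR = 0.08400 / 0.02300 = 3.65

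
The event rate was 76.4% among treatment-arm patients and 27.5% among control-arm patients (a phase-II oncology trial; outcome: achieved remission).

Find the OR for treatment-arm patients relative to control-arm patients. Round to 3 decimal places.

odds, treatment-arm patients = 0.7640/0.2360 = 3.2373
odds, control-arm patients = 0.2750/0.7250 = 0.3793
OR = 3.2373 / 0.3793 = 8.535

OR: 8.535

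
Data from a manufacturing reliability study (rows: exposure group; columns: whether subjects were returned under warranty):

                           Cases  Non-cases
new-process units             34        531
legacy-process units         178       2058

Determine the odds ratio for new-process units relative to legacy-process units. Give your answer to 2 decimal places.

odds, new-process units = 34/531 = 0.0640
odds, legacy-process units = 178/2058 = 0.0865
OR = 0.0640 / 0.0865 = 0.74

OR ≈ 0.74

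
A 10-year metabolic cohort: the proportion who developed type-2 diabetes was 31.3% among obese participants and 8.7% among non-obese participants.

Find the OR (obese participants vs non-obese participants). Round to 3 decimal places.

odds, obese participants = 0.3130/0.6870 = 0.4556
odds, non-obese participants = 0.0870/0.9130 = 0.0953
OR = 0.4556 / 0.0953 = 4.781

4.781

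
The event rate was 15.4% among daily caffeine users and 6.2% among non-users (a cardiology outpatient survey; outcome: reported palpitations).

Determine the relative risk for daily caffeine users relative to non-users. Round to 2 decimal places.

RR = 0.1540 / 0.0620 = 2.48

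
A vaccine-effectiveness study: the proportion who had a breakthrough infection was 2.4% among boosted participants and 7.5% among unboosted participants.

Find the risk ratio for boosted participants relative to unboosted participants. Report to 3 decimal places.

RR = 0.02400 / 0.07500 = 0.320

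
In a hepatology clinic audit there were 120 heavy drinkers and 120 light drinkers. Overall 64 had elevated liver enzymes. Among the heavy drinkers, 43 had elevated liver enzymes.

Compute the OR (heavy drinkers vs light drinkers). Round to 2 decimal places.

heavy drinkers without the outcome: 120 − 43 = 77
light drinkers with the outcome: 64 − 43 = 21
light drinkers without the outcome: 120 − 21 = 99
OR = (43 × 99) / (77 × 21) = 4257/1617 ≈ 2.63

OR ≈ 2.63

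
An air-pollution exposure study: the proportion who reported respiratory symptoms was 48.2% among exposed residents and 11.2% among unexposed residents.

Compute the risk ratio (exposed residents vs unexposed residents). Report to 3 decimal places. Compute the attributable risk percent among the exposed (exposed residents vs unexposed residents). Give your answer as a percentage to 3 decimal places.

RR = 0.4820 / 0.1120 = 4.304
AR% = (0.4820 − 0.1120) / 0.4820 = 0.7676 → 76.763%

RR = 4.304; AR% = 76.763%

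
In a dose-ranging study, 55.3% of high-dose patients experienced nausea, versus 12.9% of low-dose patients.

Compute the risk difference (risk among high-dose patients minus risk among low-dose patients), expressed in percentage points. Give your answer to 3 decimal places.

risk difference = 0.5530 − 0.1290 = 0.4240 → 42.400 percentage points

42.400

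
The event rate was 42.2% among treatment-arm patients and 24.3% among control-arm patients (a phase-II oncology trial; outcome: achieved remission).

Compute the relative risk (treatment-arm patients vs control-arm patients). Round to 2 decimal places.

RR = 0.4220 / 0.2430 = 1.74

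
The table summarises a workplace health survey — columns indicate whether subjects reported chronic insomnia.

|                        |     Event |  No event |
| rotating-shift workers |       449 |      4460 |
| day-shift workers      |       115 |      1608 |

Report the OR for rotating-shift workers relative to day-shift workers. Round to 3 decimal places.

OR: 1.408

odds, rotating-shift workers = 449/4460 = 0.1007
odds, day-shift workers = 115/1608 = 0.0715
OR = 0.1007 / 0.0715 = 1.408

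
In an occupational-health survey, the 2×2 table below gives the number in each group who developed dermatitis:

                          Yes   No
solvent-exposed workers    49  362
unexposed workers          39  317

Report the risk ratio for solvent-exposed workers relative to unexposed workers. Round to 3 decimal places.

RR = 1.088

risk, solvent-exposed workers = 49/411 = 0.1192
risk, unexposed workers = 39/356 = 0.1096
RR = 0.1192 / 0.1096 = 1.088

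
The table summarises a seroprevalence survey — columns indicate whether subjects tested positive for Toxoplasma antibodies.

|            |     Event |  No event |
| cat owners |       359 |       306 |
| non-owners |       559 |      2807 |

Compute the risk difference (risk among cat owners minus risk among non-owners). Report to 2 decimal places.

risk, cat owners = 359/665 = 0.5398
risk, non-owners = 559/3366 = 0.1661
risk difference = 0.5398 − 0.1661 = 0.37

RD = 0.37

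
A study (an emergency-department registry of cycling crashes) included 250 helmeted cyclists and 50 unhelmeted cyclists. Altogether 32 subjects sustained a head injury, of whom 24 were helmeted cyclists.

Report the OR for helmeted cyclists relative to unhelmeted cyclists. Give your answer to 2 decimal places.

OR = 0.56

helmeted cyclists without the outcome: 250 − 24 = 226
unhelmeted cyclists with the outcome: 32 − 24 = 8
unhelmeted cyclists without the outcome: 50 − 8 = 42
odds, helmeted cyclists = 24/226 = 0.1062
odds, unhelmeted cyclists = 8/42 = 0.1905
OR = 0.1062 / 0.1905 = 0.56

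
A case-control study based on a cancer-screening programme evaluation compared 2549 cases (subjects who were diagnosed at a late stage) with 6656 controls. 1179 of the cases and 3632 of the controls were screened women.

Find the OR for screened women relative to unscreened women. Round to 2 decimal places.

OR = (1179 × 3024) / (3632 × 1370) = 3565296/4975840 ≈ 0.72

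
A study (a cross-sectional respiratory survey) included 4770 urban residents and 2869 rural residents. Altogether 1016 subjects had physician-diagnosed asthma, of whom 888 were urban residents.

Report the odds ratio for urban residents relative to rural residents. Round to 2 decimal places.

urban residents without the outcome: 4770 − 888 = 3882
rural residents with the outcome: 1016 − 888 = 128
rural residents without the outcome: 2869 − 128 = 2741
OR = (888 × 2741) / (3882 × 128) = 2434008/496896 ≈ 4.90

OR = 4.90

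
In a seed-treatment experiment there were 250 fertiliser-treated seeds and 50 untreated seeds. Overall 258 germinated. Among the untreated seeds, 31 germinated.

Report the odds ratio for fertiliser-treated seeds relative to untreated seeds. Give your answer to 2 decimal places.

fertiliser-treated seeds with the outcome: 258 − 31 = 227
fertiliser-treated seeds without the outcome: 250 − 227 = 23
untreated seeds without the outcome: 50 − 31 = 19
OR = (227 × 19) / (23 × 31) = 4313/713 ≈ 6.05

OR = 6.05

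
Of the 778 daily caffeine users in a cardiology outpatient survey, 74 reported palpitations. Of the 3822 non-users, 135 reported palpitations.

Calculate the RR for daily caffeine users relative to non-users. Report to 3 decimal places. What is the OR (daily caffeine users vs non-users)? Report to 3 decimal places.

risk, daily caffeine users = 74/778 = 0.09512
risk, non-users = 135/3822 = 0.03532
RR = 0.09512 / 0.03532 = 2.693
OR = (74 × 3687) / (704 × 135) = 272838/95040 ≈ 2.871

RR = 2.693; OR = 2.871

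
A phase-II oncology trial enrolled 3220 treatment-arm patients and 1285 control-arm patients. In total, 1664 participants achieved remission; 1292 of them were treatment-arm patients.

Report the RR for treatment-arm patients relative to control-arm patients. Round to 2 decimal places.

treatment-arm patients without the outcome: 3220 − 1292 = 1928
control-arm patients with the outcome: 1664 − 1292 = 372
control-arm patients without the outcome: 1285 − 372 = 913
risk, treatment-arm patients = 1292/3220 = 0.4012
risk, control-arm patients = 372/1285 = 0.2895
RR = 0.4012 / 0.2895 = 1.39

RR ≈ 1.39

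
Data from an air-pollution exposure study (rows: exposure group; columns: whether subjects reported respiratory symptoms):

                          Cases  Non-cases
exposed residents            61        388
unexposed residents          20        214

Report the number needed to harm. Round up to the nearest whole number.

NNH = 20

risk, exposed residents = 61/449 = 0.135857
risk, unexposed residents = 20/234 = 0.085470
absolute risk difference = 0.050387
1 / 0.050387 = 19.846 → round up → 20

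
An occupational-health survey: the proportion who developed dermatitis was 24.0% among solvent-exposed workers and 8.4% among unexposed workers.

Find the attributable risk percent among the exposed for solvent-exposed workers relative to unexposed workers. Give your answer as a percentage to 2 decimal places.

AR% = (0.2400 − 0.0840) / 0.2400 = 0.6500 → 65.00%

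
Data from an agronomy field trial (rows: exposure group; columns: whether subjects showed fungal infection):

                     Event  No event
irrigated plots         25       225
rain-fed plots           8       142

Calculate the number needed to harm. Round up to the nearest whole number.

22

risk, irrigated plots = 25/250 = 0.100000
risk, rain-fed plots = 8/150 = 0.053333
absolute risk difference = 0.046667
1 / 0.046667 = 21.428 → round up → 22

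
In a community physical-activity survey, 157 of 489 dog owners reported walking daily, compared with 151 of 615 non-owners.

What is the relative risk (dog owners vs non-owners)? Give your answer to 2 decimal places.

risk, dog owners = 157/489 = 0.3211
risk, non-owners = 151/615 = 0.2455
RR = 0.3211 / 0.2455 = 1.31

1.31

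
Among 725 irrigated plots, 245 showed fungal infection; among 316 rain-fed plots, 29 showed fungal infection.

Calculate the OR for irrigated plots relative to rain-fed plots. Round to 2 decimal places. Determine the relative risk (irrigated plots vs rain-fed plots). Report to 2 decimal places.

OR = (245 × 287) / (480 × 29) = 70315/13920 ≈ 5.05
risk, irrigated plots = 245/725 = 0.3379
risk, rain-fed plots = 29/316 = 0.0918
RR = 0.3379 / 0.0918 = 3.68

OR = 5.05; RR = 3.68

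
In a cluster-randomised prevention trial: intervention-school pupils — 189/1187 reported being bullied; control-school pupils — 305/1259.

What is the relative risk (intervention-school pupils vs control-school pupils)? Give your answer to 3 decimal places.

risk, intervention-school pupils = 189/1187 = 0.1592
risk, control-school pupils = 305/1259 = 0.2423
RR = 0.1592 / 0.2423 = 0.657

RR ≈ 0.657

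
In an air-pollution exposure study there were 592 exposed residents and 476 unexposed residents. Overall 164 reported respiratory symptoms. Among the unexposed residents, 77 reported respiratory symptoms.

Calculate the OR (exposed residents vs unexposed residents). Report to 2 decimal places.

exposed residents with the outcome: 164 − 77 = 87
exposed residents without the outcome: 592 − 87 = 505
unexposed residents without the outcome: 476 − 77 = 399
OR = (87 × 399) / (505 × 77) = 34713/38885 ≈ 0.89

OR ≈ 0.89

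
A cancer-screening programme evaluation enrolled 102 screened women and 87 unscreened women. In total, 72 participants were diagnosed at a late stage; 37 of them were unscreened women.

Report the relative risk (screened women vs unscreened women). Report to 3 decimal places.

screened women with the outcome: 72 − 37 = 35
screened women without the outcome: 102 − 35 = 67
unscreened women without the outcome: 87 − 37 = 50
risk, screened women = 35/102 = 0.3431
risk, unscreened women = 37/87 = 0.4253
RR = 0.3431 / 0.4253 = 0.807

0.807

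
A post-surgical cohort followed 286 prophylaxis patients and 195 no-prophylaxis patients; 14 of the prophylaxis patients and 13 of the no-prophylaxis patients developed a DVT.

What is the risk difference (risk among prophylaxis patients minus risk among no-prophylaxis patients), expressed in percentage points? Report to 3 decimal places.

risk, prophylaxis patients = 14/286 = 0.04895
risk, no-prophylaxis patients = 13/195 = 0.06667
risk difference = 0.04895 − 0.06667 = -0.01772 → -1.772 percentage points

-1.772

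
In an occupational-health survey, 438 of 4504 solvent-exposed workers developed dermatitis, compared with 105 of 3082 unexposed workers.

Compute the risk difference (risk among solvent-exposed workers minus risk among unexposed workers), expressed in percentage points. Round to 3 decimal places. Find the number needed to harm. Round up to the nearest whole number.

RD = 6.318; NNH = 16

risk, solvent-exposed workers = 438/4504 = 0.09725
risk, unexposed workers = 105/3082 = 0.03407
risk difference = 0.09725 − 0.03407 = 0.06318 → 6.318 percentage points
absolute risk difference = 0.063178
1 / 0.063178 = 15.828 → round up → 16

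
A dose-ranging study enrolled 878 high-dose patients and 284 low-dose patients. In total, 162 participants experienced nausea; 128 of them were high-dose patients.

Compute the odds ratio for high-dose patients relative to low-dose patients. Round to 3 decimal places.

OR ≈ 1.255

high-dose patients without the outcome: 878 − 128 = 750
low-dose patients with the outcome: 162 − 128 = 34
low-dose patients without the outcome: 284 − 34 = 250
OR = (128 × 250) / (750 × 34) = 32000/25500 ≈ 1.255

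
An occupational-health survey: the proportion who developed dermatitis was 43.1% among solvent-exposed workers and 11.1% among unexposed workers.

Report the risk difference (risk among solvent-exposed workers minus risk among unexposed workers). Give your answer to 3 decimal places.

risk difference = 0.4310 − 0.1110 = 0.320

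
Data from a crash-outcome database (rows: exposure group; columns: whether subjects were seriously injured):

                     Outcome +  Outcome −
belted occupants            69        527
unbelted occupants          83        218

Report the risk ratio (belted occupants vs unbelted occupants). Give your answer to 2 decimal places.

0.42

risk, belted occupants = 69/596 = 0.1158
risk, unbelted occupants = 83/301 = 0.2757
RR = 0.1158 / 0.2757 = 0.42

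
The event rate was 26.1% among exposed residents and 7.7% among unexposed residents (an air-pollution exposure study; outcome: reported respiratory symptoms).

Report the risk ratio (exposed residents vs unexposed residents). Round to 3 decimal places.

RR = 0.2610 / 0.0770 = 3.390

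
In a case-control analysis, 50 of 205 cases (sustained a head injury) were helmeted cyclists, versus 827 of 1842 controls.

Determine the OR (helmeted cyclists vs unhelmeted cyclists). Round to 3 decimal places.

OR = (50 × 1015) / (827 × 155) = 50750/128185 ≈ 0.396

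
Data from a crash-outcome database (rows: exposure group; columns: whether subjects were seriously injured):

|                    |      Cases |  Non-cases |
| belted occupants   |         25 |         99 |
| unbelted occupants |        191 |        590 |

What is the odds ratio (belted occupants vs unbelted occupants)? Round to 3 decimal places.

OR = 0.780

odds, belted occupants = 25/99 = 0.2525
odds, unbelted occupants = 191/590 = 0.3237
OR = 0.2525 / 0.3237 = 0.780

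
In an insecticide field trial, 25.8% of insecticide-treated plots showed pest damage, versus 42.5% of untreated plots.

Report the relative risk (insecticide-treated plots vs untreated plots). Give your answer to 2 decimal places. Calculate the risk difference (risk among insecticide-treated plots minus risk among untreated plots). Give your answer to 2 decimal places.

RR = 0.2580 / 0.4250 = 0.61
risk difference = 0.2580 − 0.4250 = -0.17

RR = 0.61; RD = -0.17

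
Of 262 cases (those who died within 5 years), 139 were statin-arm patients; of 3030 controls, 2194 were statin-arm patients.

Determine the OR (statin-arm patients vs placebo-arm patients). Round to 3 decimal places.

odds, statin-arm patients = 139/2194 = 0.0634
odds, placebo-arm patients = 123/836 = 0.1471
OR = 0.0634 / 0.1471 = 0.431

OR ≈ 0.431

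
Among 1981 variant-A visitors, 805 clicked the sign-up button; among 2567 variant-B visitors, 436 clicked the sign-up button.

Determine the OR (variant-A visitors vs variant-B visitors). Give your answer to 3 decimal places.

OR = (805 × 2131) / (1176 × 436) = 1715455/512736 ≈ 3.346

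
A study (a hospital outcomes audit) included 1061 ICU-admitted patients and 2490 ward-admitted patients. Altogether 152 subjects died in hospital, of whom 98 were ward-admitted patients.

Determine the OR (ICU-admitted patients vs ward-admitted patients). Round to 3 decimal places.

ICU-admitted patients with the outcome: 152 − 98 = 54
ICU-admitted patients without the outcome: 1061 − 54 = 1007
ward-admitted patients without the outcome: 2490 − 98 = 2392
OR = (54 × 2392) / (1007 × 98) = 129168/98686 ≈ 1.309

1.309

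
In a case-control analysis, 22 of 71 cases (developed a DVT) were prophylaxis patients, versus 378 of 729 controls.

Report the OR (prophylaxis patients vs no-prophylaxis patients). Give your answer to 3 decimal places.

OR = (22 × 351) / (378 × 49) = 7722/18522 ≈ 0.417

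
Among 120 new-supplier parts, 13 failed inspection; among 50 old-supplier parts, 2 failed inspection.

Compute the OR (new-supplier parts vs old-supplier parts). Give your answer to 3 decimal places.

OR: 2.916

odds, new-supplier parts = 13/107 = 0.12150
odds, old-supplier parts = 2/48 = 0.04167
OR = 0.12150 / 0.04167 = 2.916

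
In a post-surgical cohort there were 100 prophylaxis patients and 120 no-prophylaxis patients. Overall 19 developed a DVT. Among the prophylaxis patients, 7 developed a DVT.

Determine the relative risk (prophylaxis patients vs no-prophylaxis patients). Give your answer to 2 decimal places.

prophylaxis patients without the outcome: 100 − 7 = 93
no-prophylaxis patients with the outcome: 19 − 7 = 12
no-prophylaxis patients without the outcome: 120 − 12 = 108
risk, prophylaxis patients = 7/100 = 0.0700
risk, no-prophylaxis patients = 12/120 = 0.1000
RR = 0.0700 / 0.1000 = 0.70

0.70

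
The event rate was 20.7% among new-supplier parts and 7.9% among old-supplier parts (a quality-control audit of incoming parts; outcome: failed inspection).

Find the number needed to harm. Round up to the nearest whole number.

8

absolute risk difference = 0.128000
1 / 0.128000 = 7.812 → round up → 8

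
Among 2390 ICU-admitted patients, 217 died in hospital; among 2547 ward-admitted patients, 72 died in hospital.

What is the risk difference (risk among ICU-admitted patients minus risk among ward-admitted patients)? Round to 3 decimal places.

risk, ICU-admitted patients = 217/2390 = 0.09079
risk, ward-admitted patients = 72/2547 = 0.02827
risk difference = 0.09079 − 0.02827 = 0.063

0.063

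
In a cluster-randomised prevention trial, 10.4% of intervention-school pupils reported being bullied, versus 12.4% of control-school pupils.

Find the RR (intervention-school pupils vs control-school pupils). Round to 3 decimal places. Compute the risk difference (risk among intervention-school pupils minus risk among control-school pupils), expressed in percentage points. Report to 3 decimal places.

RR = 0.1040 / 0.1240 = 0.839
risk difference = 0.1040 − 0.1240 = -0.0200 → -2.000 percentage points

RR = 0.839; RD = -2.000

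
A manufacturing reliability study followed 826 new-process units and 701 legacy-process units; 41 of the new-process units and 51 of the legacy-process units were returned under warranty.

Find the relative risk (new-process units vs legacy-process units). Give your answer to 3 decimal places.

risk, new-process units = 41/826 = 0.04964
risk, legacy-process units = 51/701 = 0.07275
RR = 0.04964 / 0.07275 = 0.682

RR ≈ 0.682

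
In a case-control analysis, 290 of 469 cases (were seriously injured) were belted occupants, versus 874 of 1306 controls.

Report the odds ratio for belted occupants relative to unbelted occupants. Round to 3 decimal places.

OR = (290 × 432) / (874 × 179) = 125280/156446 ≈ 0.801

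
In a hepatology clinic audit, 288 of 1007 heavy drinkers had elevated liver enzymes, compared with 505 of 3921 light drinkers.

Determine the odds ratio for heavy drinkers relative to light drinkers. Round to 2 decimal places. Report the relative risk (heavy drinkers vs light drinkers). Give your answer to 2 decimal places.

OR = 2.71; RR = 2.22

OR = (288 × 3416) / (719 × 505) = 983808/363095 ≈ 2.71
risk, heavy drinkers = 288/1007 = 0.2860
risk, light drinkers = 505/3921 = 0.1288
RR = 0.2860 / 0.1288 = 2.22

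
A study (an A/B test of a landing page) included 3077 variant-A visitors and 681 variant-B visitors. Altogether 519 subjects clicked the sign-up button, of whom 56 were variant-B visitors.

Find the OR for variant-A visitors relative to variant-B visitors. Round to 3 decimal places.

variant-A visitors with the outcome: 519 − 56 = 463
variant-A visitors without the outcome: 3077 − 463 = 2614
variant-B visitors without the outcome: 681 − 56 = 625
OR = (463 × 625) / (2614 × 56) = 289375/146384 ≈ 1.977

OR ≈ 1.977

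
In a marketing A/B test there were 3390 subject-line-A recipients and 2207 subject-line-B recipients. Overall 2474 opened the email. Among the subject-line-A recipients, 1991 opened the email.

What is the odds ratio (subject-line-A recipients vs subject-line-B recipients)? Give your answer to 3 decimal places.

OR ≈ 5.080

subject-line-A recipients without the outcome: 3390 − 1991 = 1399
subject-line-B recipients with the outcome: 2474 − 1991 = 483
subject-line-B recipients without the outcome: 2207 − 483 = 1724
OR = (1991 × 1724) / (1399 × 483) = 3432484/675717 ≈ 5.080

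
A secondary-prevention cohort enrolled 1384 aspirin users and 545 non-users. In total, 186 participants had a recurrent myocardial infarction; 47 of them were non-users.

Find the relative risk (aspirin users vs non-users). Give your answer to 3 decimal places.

aspirin users with the outcome: 186 − 47 = 139
aspirin users without the outcome: 1384 − 139 = 1245
non-users without the outcome: 545 − 47 = 498
risk, aspirin users = 139/1384 = 0.1004
risk, non-users = 47/545 = 0.0862
RR = 0.1004 / 0.0862 = 1.165

1.165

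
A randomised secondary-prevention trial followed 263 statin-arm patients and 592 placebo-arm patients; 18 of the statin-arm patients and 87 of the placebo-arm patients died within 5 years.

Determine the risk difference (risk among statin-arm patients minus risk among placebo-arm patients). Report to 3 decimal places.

-0.079

risk, statin-arm patients = 18/263 = 0.0684
risk, placebo-arm patients = 87/592 = 0.1470
risk difference = 0.0684 − 0.1470 = -0.079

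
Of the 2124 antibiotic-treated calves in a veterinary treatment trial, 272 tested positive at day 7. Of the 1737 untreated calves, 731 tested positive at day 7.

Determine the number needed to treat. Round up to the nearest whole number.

4

risk, antibiotic-treated calves = 272/2124 = 0.128060
risk, untreated calves = 731/1737 = 0.420841
absolute risk difference = 0.292780
1 / 0.292780 = 3.416 → round up → 4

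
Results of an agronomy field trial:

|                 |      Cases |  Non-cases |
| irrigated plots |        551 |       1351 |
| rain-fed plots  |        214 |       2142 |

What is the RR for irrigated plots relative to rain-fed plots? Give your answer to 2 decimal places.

3.19

risk, irrigated plots = 551/1902 = 0.2897
risk, rain-fed plots = 214/2356 = 0.0908
RR = 0.2897 / 0.0908 = 3.19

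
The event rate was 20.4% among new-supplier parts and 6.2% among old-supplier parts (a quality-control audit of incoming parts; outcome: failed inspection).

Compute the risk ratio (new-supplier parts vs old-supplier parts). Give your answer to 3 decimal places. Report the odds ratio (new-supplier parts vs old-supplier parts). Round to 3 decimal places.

RR = 3.290; OR = 3.877

RR = 0.2040 / 0.0620 = 3.290
odds, new-supplier parts = 0.2040/0.7960 = 0.2563
odds, old-supplier parts = 0.0620/0.9380 = 0.0661
OR = 0.2563 / 0.0661 = 3.877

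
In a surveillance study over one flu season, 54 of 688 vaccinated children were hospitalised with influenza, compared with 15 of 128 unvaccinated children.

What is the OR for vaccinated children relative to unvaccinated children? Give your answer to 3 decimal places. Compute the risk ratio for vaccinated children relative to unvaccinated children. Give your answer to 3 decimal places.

OR = 0.642; RR = 0.670

odds, vaccinated children = 54/634 = 0.0852
odds, unvaccinated children = 15/113 = 0.1327
OR = 0.0852 / 0.1327 = 0.642
risk, vaccinated children = 54/688 = 0.0785
risk, unvaccinated children = 15/128 = 0.1172
RR = 0.0785 / 0.1172 = 0.670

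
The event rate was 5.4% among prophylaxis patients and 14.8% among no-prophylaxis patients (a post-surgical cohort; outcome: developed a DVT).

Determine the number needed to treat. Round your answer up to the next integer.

11

absolute risk difference = 0.094000
1 / 0.094000 = 10.638 → round up → 11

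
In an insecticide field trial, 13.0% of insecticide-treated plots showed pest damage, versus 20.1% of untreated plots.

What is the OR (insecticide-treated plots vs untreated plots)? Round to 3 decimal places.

odds, insecticide-treated plots = 0.1300/0.8700 = 0.1494
odds, untreated plots = 0.2010/0.7990 = 0.2516
OR = 0.1494 / 0.2516 = 0.594

OR ≈ 0.594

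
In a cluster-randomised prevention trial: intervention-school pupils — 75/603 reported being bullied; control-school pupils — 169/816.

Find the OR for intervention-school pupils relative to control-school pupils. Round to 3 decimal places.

odds, intervention-school pupils = 75/528 = 0.1420
odds, control-school pupils = 169/647 = 0.2612
OR = 0.1420 / 0.2612 = 0.544

OR: 0.544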